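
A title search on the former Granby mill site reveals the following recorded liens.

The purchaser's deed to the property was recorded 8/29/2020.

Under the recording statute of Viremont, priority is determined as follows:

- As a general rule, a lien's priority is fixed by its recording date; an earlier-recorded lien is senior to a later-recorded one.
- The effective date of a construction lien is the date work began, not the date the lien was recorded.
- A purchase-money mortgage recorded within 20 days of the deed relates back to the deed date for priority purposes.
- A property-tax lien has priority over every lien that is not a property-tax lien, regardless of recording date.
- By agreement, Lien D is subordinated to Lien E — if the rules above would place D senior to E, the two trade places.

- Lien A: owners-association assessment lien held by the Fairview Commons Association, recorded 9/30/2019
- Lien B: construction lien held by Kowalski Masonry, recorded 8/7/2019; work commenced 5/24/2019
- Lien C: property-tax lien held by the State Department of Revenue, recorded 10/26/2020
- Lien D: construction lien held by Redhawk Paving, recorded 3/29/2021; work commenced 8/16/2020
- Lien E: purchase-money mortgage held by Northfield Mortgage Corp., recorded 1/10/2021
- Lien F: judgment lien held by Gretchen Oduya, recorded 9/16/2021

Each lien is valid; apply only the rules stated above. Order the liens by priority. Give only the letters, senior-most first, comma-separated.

Effective dates: B is treated as recorded 5/24/2019, the work-commencement date; D's effective date is 8/16/2020, when work began; E missed the 20-day window (134 days after the deed), so its recording date stands.
C, as a property-tax lien, has superpriority and ranks first.
Remaining liens by effective date: B (5/24/2019), A (9/30/2019), D (8/16/2020), E (1/10/2021), F (9/16/2021).
The subordination applies — D was senior to E — so D and E swap.

C, B, A, E, D, F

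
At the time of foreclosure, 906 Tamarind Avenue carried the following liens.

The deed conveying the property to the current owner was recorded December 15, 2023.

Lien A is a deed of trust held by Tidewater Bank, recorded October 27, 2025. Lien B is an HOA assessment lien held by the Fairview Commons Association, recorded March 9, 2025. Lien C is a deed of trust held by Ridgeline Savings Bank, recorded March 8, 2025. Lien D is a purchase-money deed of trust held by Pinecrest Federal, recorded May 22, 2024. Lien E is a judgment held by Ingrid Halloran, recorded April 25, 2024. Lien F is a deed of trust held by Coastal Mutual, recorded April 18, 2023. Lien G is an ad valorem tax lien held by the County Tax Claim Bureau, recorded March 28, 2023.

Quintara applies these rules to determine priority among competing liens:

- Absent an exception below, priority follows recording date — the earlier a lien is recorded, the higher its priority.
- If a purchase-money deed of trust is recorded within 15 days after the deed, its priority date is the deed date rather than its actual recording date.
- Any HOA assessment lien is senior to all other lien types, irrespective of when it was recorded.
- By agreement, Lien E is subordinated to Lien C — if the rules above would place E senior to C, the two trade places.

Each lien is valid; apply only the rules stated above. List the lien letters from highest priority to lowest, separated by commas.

B, G, F, C, D, E, A

Effective dates: D was recorded 159 days after the deed, outside the 15-day window, so it keeps its recording date.
B is an HOA assessment lien and takes priority over every other lien.
The other liens, earliest effective date first: G (March 28, 2023), F (April 18, 2023), E (April 25, 2024), D (May 22, 2024), C (March 8, 2025), A (October 27, 2025).
The subordination applies — E was senior to C — so E and C swap.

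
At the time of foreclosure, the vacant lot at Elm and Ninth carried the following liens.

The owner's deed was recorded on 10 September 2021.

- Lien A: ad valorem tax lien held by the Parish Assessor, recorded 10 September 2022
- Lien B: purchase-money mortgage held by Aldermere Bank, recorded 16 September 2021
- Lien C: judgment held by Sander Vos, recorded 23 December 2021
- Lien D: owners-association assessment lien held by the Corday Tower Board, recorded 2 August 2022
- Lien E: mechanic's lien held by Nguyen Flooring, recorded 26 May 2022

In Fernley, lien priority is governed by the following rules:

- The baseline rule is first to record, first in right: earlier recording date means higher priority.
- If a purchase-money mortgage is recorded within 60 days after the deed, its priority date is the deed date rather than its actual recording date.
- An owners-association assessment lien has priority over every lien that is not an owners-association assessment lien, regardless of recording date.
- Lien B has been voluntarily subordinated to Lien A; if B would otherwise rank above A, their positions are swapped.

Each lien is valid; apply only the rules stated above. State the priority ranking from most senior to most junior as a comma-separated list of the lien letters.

Adjusting effective dates: B relates back to the deed date 10 September 2021.
As an owners-association assessment lien, D is senior to every other lien.
Among the remaining liens, by effective date: B (10 September 2021), C (23 December 2021), E (26 May 2022), A (10 September 2022).
B would otherwise be senior to A, so under the subordination agreement B and A exchange positions.

D, A, C, E, B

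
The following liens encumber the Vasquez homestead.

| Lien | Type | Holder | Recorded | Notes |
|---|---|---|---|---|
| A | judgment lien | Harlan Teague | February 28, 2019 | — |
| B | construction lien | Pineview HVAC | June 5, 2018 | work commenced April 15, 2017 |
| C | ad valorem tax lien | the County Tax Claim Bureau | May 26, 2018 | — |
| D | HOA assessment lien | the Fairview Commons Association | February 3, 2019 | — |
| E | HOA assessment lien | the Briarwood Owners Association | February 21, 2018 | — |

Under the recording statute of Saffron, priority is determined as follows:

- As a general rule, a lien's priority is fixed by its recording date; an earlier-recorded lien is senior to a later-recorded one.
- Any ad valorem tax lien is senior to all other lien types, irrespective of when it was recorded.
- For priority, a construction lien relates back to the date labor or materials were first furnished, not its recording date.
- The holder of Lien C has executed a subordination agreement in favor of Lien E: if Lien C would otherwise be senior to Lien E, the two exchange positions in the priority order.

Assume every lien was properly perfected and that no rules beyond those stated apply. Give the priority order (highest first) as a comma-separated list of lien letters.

First, effective dates: B relates back to April 15, 2017 (work commenced).
C, as an ad valorem tax lien, has superpriority and ranks first.
The other liens, earliest effective date first: B (April 15, 2017), E (February 21, 2018), D (February 3, 2019), A (February 28, 2019).
C would otherwise be senior to E, so under the subordination agreement C and E exchange positions.

E, B, C, D, A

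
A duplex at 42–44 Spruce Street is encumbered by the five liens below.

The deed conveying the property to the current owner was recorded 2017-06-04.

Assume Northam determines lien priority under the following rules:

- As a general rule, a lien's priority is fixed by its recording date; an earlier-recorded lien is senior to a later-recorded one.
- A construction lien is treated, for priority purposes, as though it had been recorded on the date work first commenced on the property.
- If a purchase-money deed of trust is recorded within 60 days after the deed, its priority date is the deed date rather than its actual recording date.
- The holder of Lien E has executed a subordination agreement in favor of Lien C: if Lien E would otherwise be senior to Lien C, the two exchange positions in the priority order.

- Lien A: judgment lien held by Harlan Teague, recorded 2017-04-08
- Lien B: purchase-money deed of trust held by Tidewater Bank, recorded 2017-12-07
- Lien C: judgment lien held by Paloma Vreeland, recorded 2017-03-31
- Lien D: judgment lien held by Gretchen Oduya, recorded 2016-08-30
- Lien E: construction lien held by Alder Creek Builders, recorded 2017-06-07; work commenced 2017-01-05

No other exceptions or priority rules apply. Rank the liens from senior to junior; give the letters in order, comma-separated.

D, C, E, A, B

Adjusting effective dates: B was recorded 186 days after the deed, outside the 60-day window, so it keeps its recording date; E is treated as recorded 2017-01-05, the work-commencement date.
By effective date: D (2016-08-30), E (2017-01-05), C (2017-03-31), A (2017-04-08), B (2017-12-07).
E is senior to C before the subordination, so the two trade places.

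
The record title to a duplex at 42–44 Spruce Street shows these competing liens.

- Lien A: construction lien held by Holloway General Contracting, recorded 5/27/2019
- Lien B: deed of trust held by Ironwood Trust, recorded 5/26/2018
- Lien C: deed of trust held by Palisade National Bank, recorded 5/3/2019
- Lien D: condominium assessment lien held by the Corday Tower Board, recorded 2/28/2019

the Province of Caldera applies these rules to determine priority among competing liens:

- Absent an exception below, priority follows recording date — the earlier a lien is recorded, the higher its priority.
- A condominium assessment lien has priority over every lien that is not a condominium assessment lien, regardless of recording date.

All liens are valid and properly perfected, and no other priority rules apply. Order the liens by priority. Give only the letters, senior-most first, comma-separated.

As a condominium assessment lien, D is senior to every other lien.
Among the remaining liens, by effective date: B (5/26/2018), C (5/3/2019), A (5/27/2019).

D, B, C, A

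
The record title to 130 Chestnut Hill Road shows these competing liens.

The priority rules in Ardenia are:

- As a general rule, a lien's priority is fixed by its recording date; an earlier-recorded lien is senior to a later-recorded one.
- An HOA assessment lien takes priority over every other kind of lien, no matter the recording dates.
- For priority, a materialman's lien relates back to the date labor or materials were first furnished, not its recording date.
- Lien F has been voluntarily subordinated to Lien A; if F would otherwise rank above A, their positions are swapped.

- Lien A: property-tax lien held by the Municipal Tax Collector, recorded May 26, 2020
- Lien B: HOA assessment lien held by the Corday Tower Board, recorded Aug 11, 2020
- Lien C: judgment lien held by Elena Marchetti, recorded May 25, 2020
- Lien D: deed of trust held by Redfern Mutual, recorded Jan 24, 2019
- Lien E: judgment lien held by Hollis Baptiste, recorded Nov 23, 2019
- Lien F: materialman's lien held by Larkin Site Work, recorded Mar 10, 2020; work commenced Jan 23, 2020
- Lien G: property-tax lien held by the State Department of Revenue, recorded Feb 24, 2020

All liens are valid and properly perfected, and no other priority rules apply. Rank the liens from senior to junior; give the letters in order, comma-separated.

Effective dates: F is treated as recorded Jan 23, 2020, the work-commencement date.
B, as an HOA assessment lien, has superpriority and ranks first.
The other liens, earliest effective date first: D (Jan 24, 2019), E (Nov 23, 2019), F (Jan 23, 2020), G (Feb 24, 2020), C (May 25, 2020), A (May 26, 2020).
F would otherwise be senior to A, so under the subordination agreement F and A exchange positions.

B, D, E, A, G, C, F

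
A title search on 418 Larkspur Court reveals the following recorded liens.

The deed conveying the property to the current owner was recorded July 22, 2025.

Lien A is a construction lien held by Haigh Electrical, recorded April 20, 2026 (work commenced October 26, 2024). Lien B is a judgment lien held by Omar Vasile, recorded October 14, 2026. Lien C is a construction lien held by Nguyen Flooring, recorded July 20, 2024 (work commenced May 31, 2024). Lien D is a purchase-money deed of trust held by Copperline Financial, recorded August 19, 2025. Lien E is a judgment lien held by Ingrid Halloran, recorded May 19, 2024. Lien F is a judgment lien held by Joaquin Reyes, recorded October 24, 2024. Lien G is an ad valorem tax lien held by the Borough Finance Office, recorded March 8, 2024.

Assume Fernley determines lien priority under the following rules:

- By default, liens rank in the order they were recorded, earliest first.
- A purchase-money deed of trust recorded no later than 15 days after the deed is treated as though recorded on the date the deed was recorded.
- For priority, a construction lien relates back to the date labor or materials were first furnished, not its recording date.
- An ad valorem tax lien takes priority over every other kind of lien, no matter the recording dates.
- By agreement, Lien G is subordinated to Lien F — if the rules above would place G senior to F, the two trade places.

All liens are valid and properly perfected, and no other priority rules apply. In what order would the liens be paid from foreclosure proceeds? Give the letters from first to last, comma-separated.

F, E, C, G, A, D, B

Adjusting effective dates: A relates back to October 26, 2024 (work commenced); C's effective date is May 31, 2024, when work began; D was recorded 28 days after the deed, outside the 15-day window, so it keeps its recording date.
G, as an ad valorem tax lien, has superpriority and ranks first.
Remaining liens by effective date: E (May 19, 2024), C (May 31, 2024), F (October 24, 2024), A (October 26, 2024), D (August 19, 2025), B (October 14, 2026).
The subordination applies — G was senior to F — so G and F swap.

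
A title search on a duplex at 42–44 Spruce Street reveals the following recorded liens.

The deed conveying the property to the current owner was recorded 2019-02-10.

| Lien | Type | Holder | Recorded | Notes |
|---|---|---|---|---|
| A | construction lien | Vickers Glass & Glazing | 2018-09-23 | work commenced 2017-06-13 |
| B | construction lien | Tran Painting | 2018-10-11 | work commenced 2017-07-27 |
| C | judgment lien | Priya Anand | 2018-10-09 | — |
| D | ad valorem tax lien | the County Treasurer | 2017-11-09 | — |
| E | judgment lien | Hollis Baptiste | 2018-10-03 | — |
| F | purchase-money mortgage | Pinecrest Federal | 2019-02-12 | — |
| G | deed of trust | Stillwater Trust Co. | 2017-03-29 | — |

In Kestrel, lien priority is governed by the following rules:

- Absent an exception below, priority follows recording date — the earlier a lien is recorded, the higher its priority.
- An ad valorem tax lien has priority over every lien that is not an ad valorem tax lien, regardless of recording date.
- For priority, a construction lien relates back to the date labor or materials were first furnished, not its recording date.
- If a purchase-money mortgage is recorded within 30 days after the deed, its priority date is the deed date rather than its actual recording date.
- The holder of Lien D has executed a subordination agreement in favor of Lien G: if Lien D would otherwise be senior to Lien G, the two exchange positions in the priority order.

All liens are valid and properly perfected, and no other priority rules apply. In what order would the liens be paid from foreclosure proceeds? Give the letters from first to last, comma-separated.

Adjusting effective dates: A's effective date is 2017-06-13, when work began; B's effective date is 2017-07-27, when work began; F was recorded within the 30-day window, so its effective date is the deed date 2019-02-10.
D, as an ad valorem tax lien, has superpriority and ranks first.
Remaining liens by effective date: G (2017-03-29), A (2017-06-13), B (2017-07-27), E (2018-10-03), C (2018-10-09), F (2019-02-10).
The subordination applies — D was senior to G — so D and G swap.

G, D, A, B, E, C, F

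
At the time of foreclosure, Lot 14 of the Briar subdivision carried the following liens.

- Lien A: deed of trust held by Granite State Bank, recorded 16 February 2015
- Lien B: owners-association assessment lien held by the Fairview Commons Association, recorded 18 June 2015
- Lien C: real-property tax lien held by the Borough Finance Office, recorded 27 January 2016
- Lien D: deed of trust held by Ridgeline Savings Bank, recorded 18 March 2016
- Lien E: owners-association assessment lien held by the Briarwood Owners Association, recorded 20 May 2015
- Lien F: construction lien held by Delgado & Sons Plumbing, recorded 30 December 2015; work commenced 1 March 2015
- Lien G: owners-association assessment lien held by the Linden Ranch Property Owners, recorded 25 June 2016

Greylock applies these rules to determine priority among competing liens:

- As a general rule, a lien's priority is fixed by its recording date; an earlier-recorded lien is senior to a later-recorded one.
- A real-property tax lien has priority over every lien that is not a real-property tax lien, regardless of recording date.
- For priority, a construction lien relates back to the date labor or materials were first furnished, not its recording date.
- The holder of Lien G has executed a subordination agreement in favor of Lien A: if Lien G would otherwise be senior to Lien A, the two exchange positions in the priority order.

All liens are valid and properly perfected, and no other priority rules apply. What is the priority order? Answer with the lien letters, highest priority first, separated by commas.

Adjusting effective dates: F is treated as recorded 1 March 2015, the work-commencement date.
C, as a real-property tax lien, has superpriority and ranks first.
Among the remaining liens, by effective date: A (16 February 2015), F (1 March 2015), E (20 May 2015), B (18 June 2015), D (18 March 2016), G (25 June 2016).
G already ranks below A; the subordination has no effect.

C, A, F, E, B, D, G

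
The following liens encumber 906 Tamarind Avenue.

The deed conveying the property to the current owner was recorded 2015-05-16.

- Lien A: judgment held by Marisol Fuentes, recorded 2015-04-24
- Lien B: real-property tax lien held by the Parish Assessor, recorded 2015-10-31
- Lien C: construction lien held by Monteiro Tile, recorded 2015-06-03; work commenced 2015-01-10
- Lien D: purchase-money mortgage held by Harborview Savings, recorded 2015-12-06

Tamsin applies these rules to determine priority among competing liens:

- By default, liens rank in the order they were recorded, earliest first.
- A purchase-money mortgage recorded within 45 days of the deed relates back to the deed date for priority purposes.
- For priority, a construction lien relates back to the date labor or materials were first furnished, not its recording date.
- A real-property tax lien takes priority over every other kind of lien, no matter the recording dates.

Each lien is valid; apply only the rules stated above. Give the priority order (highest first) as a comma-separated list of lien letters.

Adjusting effective dates: C is treated as recorded 2015-01-10, the work-commencement date; D was recorded 204 days after the deed, outside the 45-day window, so it keeps its recording date.
B, as a real-property tax lien, has superpriority and ranks first.
Among the remaining liens, by effective date: C (2015-01-10), A (2015-04-24), D (2015-12-06).

B, C, A, D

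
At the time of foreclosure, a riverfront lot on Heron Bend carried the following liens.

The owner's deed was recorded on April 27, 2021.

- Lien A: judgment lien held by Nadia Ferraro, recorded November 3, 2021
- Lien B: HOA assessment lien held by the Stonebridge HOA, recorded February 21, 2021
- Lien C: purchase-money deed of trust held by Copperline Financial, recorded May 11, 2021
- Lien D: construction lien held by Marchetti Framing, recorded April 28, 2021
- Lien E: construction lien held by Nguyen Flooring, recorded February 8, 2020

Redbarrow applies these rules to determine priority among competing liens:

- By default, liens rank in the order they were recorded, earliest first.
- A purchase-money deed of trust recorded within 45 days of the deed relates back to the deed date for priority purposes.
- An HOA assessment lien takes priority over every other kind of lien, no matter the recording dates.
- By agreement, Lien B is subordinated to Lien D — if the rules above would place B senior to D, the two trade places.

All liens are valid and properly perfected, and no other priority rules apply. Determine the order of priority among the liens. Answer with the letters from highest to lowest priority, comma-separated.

D, E, C, B, A

Effective dates after the stated exceptions: C relates back to the deed date April 27, 2021.
B is an HOA assessment lien, so it outranks all other liens regardless of date.
Ordering the rest by effective date: E (February 8, 2020), C (April 27, 2021), D (April 28, 2021), A (November 3, 2021).
Because B would otherwise rank above D, the subordination swaps them.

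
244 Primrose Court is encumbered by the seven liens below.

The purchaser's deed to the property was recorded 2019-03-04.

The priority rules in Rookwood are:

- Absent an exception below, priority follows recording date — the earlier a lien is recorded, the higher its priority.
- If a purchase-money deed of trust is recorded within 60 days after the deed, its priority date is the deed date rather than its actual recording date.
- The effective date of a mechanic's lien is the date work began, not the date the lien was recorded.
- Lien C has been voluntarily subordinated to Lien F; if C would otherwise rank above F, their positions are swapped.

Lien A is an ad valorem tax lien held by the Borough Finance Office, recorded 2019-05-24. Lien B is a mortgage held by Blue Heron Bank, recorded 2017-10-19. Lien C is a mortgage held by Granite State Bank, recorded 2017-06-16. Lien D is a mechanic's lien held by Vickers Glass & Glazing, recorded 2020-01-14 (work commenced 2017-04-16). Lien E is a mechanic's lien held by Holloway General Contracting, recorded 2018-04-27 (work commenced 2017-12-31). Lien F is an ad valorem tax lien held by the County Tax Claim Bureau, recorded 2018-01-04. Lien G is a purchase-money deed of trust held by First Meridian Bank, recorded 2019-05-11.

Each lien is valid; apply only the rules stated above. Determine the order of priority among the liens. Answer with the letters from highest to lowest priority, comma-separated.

D, F, B, E, C, G, A

First, effective dates: D relates back to 2017-04-16 (work commenced); E is treated as recorded 2017-12-31, the work-commencement date; G was recorded 68 days after the deed, outside the 60-day window, so it keeps its recording date.
By effective date: D (2017-04-16), C (2017-06-16), B (2017-10-19), E (2017-12-31), F (2018-01-04), G (2019-05-11), A (2019-05-24).
C is senior to F before the subordination, so the two trade places.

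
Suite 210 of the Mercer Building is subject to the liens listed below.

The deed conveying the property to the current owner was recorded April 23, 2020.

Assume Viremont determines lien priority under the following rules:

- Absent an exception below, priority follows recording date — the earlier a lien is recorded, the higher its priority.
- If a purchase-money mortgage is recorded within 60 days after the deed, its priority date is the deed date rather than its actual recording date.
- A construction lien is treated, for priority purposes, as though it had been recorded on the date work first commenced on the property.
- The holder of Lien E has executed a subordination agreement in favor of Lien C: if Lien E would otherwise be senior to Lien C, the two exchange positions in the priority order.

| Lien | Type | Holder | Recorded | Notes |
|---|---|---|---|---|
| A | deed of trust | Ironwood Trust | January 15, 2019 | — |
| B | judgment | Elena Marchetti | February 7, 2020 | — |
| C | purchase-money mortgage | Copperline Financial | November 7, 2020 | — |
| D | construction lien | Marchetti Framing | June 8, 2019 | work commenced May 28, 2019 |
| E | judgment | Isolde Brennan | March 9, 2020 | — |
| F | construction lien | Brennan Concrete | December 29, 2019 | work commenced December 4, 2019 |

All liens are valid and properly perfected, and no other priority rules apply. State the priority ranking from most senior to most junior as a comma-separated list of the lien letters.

A, D, F, B, C, E

Effective dates after the stated exceptions: C missed the 60-day window (198 days after the deed), so its recording date stands; D is treated as recorded May 28, 2019, the work-commencement date; F's effective date is December 4, 2019, when work began.
Sorted by effective date: A (January 15, 2019), D (May 28, 2019), F (December 4, 2019), B (February 7, 2020), E (March 9, 2020), C (November 7, 2020).
E would otherwise be senior to C, so under the subordination agreement E and C exchange positions.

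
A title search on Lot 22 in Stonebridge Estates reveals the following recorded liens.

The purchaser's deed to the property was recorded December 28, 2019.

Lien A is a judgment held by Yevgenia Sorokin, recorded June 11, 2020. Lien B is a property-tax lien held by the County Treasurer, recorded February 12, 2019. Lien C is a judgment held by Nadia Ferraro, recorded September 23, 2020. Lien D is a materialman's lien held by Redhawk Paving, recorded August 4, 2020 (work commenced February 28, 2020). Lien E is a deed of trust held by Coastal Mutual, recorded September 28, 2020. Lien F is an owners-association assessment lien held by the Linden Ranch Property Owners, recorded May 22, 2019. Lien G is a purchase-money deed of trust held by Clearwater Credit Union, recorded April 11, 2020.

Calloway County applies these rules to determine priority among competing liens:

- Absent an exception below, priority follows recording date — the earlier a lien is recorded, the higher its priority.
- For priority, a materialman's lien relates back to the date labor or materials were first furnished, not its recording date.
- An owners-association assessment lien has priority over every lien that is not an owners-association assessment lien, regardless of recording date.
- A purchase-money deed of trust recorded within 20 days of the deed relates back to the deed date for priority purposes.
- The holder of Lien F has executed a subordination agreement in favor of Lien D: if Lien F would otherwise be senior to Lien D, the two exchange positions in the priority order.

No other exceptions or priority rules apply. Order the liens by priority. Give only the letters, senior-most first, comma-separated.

D, B, F, G, A, C, E

First, effective dates: D relates back to February 28, 2020 (work commenced); G missed the 20-day window (105 days after the deed), so its recording date stands.
F is an owners-association assessment lien, so it outranks all other liens regardless of date.
Remaining liens by effective date: B (February 12, 2019), D (February 28, 2020), G (April 11, 2020), A (June 11, 2020), C (September 23, 2020), E (September 28, 2020).
F is senior to D before the subordination, so the two trade places.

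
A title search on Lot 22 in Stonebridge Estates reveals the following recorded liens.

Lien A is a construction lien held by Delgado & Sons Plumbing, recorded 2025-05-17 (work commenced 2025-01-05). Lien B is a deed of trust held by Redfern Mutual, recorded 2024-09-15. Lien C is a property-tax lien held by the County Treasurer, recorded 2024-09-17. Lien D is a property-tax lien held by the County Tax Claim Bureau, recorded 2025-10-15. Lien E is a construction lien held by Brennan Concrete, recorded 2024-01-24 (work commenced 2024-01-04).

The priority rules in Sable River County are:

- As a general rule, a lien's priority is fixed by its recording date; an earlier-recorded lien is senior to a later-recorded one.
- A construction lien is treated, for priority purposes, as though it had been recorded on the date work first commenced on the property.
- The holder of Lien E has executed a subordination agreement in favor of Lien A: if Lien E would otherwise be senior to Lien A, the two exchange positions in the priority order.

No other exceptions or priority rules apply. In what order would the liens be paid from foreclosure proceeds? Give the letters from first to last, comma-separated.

Effective dates: A is treated as recorded 2025-01-05, the work-commencement date; E's effective date is 2024-01-04, when work began.
Ordering by effective date: E (2024-01-04), B (2024-09-15), C (2024-09-17), A (2025-01-05), D (2025-10-15).
E would otherwise be senior to A, so under the subordination agreement E and A exchange positions.

A, B, C, E, D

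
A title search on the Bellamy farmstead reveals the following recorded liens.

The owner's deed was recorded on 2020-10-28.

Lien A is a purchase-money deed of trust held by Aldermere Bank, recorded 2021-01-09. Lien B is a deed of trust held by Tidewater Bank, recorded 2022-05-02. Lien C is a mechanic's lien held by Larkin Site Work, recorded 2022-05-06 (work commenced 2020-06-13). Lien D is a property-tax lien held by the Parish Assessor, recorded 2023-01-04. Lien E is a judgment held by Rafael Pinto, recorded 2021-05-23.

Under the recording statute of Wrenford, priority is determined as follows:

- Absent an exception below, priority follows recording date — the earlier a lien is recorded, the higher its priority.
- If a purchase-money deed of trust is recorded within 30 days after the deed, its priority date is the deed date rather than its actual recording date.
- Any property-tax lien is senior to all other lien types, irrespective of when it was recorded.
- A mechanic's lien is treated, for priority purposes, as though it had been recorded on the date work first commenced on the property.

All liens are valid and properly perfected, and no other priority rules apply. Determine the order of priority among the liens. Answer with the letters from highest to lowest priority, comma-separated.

D, C, A, E, B

Adjusting effective dates: A was recorded 73 days after the deed — beyond 30 days — so no relation-back applies; C is treated as recorded 2020-06-13, the work-commencement date.
D, as a property-tax lien, has superpriority and ranks first.
Remaining liens by effective date: C (2020-06-13), A (2021-01-09), E (2021-05-23), B (2022-05-02).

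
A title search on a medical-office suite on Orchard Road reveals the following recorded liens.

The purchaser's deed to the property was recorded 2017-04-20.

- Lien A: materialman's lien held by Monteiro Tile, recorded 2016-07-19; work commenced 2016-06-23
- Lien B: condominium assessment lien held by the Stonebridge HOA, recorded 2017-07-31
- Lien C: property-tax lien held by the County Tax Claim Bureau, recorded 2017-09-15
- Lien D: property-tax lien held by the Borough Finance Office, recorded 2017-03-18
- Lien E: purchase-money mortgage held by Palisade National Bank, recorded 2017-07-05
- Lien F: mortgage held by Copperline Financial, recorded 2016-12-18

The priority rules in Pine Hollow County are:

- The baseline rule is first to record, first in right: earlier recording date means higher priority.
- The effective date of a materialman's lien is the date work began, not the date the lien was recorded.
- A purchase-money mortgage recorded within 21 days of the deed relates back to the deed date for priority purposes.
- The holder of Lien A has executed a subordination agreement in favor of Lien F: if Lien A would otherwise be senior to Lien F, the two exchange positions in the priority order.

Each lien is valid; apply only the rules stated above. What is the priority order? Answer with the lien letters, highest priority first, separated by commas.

F, A, D, E, B, C

Effective dates: A is treated as recorded 2016-06-23, the work-commencement date; E missed the 21-day window (76 days after the deed), so its recording date stands.
Ordering by effective date: A (2016-06-23), F (2016-12-18), D (2017-03-18), E (2017-07-05), B (2017-07-31), C (2017-09-15).
A is senior to F before the subordination, so the two trade places.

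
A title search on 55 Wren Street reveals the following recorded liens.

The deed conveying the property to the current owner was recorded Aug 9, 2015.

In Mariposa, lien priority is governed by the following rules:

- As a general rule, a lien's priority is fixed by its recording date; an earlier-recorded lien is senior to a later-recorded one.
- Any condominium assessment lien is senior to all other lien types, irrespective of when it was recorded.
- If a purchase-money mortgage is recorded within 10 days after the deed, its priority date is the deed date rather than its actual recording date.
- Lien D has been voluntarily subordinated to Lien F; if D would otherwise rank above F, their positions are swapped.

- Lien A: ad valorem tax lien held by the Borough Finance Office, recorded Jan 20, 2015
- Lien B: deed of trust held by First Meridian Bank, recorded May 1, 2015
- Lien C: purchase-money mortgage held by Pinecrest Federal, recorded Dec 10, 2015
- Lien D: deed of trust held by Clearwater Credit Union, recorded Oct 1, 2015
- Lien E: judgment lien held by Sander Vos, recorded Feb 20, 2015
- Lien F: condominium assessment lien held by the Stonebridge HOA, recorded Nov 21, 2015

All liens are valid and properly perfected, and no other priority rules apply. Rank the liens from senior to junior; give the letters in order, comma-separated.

F, A, E, B, D, C

Effective dates: C was recorded 123 days after the deed — beyond 10 days — so no relation-back applies.
As a condominium assessment lien, F is senior to every other lien.
Ordering the rest by effective date: A (Jan 20, 2015), E (Feb 20, 2015), B (May 1, 2015), D (Oct 1, 2015), C (Dec 10, 2015).
Since D is not senior to F, the subordination leaves the order unchanged.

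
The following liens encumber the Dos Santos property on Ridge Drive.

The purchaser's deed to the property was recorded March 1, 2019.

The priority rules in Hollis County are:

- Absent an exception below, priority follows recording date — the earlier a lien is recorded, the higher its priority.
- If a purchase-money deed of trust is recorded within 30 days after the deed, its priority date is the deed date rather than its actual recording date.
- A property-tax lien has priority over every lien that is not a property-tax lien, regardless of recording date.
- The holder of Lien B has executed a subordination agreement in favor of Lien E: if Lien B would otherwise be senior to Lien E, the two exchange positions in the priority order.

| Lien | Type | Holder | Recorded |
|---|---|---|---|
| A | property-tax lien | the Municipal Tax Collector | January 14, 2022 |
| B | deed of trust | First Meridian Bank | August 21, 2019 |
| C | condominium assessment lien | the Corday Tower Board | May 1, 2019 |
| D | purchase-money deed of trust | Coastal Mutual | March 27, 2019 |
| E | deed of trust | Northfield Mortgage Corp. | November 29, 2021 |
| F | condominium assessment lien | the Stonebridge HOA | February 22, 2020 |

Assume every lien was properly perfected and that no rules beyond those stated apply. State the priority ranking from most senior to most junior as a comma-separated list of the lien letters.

Effective dates: D relates back to the deed date March 1, 2019.
As a property-tax lien, A is senior to every other lien.
Among the remaining liens, by effective date: D (March 1, 2019), C (May 1, 2019), B (August 21, 2019), F (February 22, 2020), E (November 29, 2021).
Because B would otherwise rank above E, the subordination swaps them.

A, D, C, E, F, B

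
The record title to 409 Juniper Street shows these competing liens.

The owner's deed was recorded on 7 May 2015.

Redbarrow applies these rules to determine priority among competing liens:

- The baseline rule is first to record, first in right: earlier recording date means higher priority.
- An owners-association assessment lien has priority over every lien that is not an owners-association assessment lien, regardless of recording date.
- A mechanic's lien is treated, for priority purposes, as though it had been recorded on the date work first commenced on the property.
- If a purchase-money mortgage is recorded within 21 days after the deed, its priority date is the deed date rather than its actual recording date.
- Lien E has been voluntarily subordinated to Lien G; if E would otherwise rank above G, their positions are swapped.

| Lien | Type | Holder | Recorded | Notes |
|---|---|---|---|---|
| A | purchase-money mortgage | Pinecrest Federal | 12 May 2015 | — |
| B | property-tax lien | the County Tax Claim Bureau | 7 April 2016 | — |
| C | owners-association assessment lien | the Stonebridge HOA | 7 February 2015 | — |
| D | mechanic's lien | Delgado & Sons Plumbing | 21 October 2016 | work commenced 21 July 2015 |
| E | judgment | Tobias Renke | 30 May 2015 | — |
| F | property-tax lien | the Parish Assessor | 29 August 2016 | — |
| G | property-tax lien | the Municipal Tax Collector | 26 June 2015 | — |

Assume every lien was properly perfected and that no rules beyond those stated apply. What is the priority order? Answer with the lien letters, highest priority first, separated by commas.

Effective dates: A was recorded within the 21-day window, so its effective date is the deed date 7 May 2015; D is treated as recorded 21 July 2015, the work-commencement date.
C is an owners-association assessment lien, so it outranks all other liens regardless of date.
Remaining liens by effective date: A (7 May 2015), E (30 May 2015), G (26 June 2015), D (21 July 2015), B (7 April 2016), F (29 August 2016).
E would otherwise be senior to G, so under the subordination agreement E and G exchange positions.

C, A, G, E, D, B, F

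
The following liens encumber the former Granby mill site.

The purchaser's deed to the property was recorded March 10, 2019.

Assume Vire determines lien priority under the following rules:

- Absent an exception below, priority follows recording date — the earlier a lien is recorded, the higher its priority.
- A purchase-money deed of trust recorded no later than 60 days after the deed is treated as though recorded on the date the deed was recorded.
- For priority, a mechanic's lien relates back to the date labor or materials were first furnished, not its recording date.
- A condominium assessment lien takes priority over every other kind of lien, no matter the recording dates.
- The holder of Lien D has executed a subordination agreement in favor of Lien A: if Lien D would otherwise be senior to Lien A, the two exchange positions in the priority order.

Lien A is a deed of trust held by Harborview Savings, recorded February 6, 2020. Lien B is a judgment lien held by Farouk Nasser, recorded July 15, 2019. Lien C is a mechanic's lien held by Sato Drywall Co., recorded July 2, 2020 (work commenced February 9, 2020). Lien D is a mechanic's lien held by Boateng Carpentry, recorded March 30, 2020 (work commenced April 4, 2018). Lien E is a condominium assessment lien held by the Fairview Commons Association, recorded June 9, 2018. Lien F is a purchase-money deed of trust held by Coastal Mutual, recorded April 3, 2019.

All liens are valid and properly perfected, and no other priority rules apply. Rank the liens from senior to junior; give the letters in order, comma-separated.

Adjusting effective dates: C's effective date is February 9, 2020, when work began; D is treated as recorded April 4, 2018, the work-commencement date; F's effective date is the deed date, March 10, 2019.
E is a condominium assessment lien, so it outranks all other liens regardless of date.
Among the remaining liens, by effective date: D (April 4, 2018), F (March 10, 2019), B (July 15, 2019), A (February 6, 2020), C (February 9, 2020).
Because D would otherwise rank above A, the subordination swaps them.

E, A, F, B, D, C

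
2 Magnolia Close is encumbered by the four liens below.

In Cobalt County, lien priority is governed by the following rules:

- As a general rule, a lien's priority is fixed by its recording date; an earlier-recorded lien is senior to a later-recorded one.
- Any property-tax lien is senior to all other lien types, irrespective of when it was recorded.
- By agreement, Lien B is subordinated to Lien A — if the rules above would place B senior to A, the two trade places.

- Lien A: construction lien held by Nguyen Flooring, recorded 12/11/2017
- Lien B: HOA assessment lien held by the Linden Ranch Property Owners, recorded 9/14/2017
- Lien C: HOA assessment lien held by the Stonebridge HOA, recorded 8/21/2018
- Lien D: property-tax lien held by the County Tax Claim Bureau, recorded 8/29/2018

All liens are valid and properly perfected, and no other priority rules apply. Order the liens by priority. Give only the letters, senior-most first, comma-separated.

D, as a property-tax lien, has superpriority and ranks first.
Remaining liens by effective date: B (9/14/2017), A (12/11/2017), C (8/21/2018).
The subordination applies — B was senior to A — so B and A swap.

D, A, B, C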